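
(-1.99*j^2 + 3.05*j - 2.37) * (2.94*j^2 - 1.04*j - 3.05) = -5.8506*j^4 + 11.0366*j^3 - 4.0703*j^2 - 6.8377*j + 7.2285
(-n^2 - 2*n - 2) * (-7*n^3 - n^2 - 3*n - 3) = 7*n^5 + 15*n^4 + 19*n^3 + 11*n^2 + 12*n + 6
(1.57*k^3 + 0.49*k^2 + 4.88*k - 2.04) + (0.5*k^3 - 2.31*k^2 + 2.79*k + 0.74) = 2.07*k^3 - 1.82*k^2 + 7.67*k - 1.3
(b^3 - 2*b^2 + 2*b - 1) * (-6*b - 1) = -6*b^4 + 11*b^3 - 10*b^2 + 4*b + 1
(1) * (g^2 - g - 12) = g^2 - g - 12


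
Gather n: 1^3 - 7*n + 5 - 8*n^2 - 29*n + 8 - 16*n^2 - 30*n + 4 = -24*n^2 - 66*n + 18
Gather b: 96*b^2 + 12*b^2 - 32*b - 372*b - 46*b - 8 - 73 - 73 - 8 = 108*b^2 - 450*b - 162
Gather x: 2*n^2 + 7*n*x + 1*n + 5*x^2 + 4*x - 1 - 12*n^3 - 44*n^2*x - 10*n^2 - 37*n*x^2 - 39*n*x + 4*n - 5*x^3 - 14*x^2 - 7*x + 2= -12*n^3 - 8*n^2 + 5*n - 5*x^3 + x^2*(-37*n - 9) + x*(-44*n^2 - 32*n - 3) + 1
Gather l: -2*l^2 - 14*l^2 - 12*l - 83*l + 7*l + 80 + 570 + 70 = -16*l^2 - 88*l + 720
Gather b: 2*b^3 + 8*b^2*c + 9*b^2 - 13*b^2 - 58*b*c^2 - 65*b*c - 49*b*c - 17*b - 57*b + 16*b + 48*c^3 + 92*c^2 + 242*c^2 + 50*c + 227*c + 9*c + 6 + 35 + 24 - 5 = 2*b^3 + b^2*(8*c - 4) + b*(-58*c^2 - 114*c - 58) + 48*c^3 + 334*c^2 + 286*c + 60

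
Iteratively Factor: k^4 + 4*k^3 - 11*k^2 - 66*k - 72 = (k + 2)*(k^3 + 2*k^2 - 15*k - 36) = (k + 2)*(k + 3)*(k^2 - k - 12) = (k + 2)*(k + 3)^2*(k - 4)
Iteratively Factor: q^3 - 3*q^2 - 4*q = (q)*(q^2 - 3*q - 4) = q*(q + 1)*(q - 4)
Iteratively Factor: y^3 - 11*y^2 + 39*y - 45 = (y - 5)*(y^2 - 6*y + 9) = (y - 5)*(y - 3)*(y - 3)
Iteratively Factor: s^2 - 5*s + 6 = (s - 2)*(s - 3)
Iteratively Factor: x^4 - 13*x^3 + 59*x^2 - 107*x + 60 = (x - 3)*(x^3 - 10*x^2 + 29*x - 20) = (x - 4)*(x - 3)*(x^2 - 6*x + 5) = (x - 5)*(x - 4)*(x - 3)*(x - 1)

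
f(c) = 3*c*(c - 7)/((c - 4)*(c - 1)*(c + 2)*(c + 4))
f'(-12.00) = 0.01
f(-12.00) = 0.04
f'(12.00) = 0.00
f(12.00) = 0.01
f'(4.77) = 0.38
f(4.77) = -0.19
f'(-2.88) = -0.64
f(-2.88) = -3.24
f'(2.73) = -0.01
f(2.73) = 0.50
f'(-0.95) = -1.28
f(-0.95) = 0.73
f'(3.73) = 3.36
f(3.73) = 1.12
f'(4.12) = 17.30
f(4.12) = -1.91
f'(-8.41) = 0.05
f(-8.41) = 0.12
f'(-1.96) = -937.14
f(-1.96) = 36.60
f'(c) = -3*c*(c - 7)/((c - 4)*(c - 1)*(c + 2)*(c + 4)^2) - 3*c*(c - 7)/((c - 4)*(c - 1)*(c + 2)^2*(c + 4)) - 3*c*(c - 7)/((c - 4)*(c - 1)^2*(c + 2)*(c + 4)) - 3*c*(c - 7)/((c - 4)^2*(c - 1)*(c + 2)*(c + 4)) + 3*c/((c - 4)*(c - 1)*(c + 2)*(c + 4)) + 3*(c - 7)/((c - 4)*(c - 1)*(c + 2)*(c + 4)) = 6*(-c^5 + 10*c^4 + 7*c^3 - 71*c^2 + 32*c - 112)/(c^8 + 2*c^7 - 35*c^6 - 68*c^5 + 356*c^4 + 640*c^3 - 896*c^2 - 1024*c + 1024)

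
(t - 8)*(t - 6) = t^2 - 14*t + 48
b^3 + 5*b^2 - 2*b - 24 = (b - 2)*(b + 3)*(b + 4)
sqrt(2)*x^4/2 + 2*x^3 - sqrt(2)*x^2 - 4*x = x*(x - sqrt(2))*(x + 2*sqrt(2))*(sqrt(2)*x/2 + 1)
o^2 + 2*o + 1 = (o + 1)^2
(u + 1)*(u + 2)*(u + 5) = u^3 + 8*u^2 + 17*u + 10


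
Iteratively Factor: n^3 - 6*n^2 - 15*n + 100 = (n - 5)*(n^2 - n - 20) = (n - 5)*(n + 4)*(n - 5)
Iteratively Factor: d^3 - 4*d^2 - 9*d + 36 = (d - 3)*(d^2 - d - 12) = (d - 4)*(d - 3)*(d + 3)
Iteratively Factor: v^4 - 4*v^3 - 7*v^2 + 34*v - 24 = (v - 4)*(v^3 - 7*v + 6) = (v - 4)*(v + 3)*(v^2 - 3*v + 2) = (v - 4)*(v - 1)*(v + 3)*(v - 2)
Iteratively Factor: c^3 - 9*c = (c)*(c^2 - 9) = c*(c - 3)*(c + 3)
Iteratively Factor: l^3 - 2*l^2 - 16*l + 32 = (l - 4)*(l^2 + 2*l - 8) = (l - 4)*(l + 4)*(l - 2)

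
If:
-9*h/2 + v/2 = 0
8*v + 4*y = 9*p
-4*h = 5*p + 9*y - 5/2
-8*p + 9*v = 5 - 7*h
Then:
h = 585/3832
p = 505/479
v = 5265/3832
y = -180/479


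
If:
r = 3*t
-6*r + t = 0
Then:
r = 0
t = 0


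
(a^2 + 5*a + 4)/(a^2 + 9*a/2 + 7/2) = 2*(a + 4)/(2*a + 7)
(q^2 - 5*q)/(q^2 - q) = (q - 5)/(q - 1)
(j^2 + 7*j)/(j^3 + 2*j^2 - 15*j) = (j + 7)/(j^2 + 2*j - 15)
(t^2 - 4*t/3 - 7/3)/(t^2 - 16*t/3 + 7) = (t + 1)/(t - 3)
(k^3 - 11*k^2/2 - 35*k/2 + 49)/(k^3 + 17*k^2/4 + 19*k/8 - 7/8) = 4*(k^2 - 9*k + 14)/(4*k^2 + 3*k - 1)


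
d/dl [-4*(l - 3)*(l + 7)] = -8*l - 16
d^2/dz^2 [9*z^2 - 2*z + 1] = 18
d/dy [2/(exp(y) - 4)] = -2*exp(y)/(exp(y) - 4)^2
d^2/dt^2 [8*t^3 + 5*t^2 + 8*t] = 48*t + 10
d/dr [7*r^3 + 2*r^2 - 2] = r*(21*r + 4)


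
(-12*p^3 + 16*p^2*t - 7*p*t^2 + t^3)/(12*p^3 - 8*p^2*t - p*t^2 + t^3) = (-3*p + t)/(3*p + t)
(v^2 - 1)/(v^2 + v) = (v - 1)/v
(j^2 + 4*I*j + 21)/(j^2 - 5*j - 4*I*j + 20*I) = (j^2 + 4*I*j + 21)/(j^2 - 5*j - 4*I*j + 20*I)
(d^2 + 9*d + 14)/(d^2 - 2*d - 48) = (d^2 + 9*d + 14)/(d^2 - 2*d - 48)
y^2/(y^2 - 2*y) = y/(y - 2)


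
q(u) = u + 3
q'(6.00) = 1.00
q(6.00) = 9.00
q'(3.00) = 1.00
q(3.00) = 6.00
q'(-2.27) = 1.00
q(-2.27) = 0.73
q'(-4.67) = 1.00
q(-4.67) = -1.67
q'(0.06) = 1.00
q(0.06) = 3.06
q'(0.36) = 1.00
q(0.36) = 3.36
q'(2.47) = 1.00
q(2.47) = 5.47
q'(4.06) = 1.00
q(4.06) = 7.06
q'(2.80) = 1.00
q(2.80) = 5.80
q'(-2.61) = 1.00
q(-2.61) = 0.39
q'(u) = 1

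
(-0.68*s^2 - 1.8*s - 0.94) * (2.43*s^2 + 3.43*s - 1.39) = -1.6524*s^4 - 6.7064*s^3 - 7.513*s^2 - 0.7222*s + 1.3066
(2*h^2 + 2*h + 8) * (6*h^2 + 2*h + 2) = 12*h^4 + 16*h^3 + 56*h^2 + 20*h + 16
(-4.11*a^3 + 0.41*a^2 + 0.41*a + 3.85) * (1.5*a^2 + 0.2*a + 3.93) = -6.165*a^5 - 0.207*a^4 - 15.4553*a^3 + 7.4683*a^2 + 2.3813*a + 15.1305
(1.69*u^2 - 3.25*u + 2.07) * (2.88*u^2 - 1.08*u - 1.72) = 4.8672*u^4 - 11.1852*u^3 + 6.5648*u^2 + 3.3544*u - 3.5604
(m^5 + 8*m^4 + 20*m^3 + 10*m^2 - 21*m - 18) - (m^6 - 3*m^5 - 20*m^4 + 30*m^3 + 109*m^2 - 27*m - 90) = -m^6 + 4*m^5 + 28*m^4 - 10*m^3 - 99*m^2 + 6*m + 72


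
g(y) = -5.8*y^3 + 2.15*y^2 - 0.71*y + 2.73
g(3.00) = -136.65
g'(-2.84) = -153.26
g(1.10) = -3.17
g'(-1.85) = -68.22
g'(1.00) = -13.81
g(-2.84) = 154.94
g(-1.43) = 25.10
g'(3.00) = -144.41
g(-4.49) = 574.27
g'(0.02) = -0.63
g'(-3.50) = -228.91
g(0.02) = 2.72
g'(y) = -17.4*y^2 + 4.3*y - 0.71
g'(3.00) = -144.41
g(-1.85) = 48.13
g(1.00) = -1.63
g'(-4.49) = -370.80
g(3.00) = -136.65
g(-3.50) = 280.23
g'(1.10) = -17.03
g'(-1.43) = -42.44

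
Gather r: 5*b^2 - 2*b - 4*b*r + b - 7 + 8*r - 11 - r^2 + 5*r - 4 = 5*b^2 - b - r^2 + r*(13 - 4*b) - 22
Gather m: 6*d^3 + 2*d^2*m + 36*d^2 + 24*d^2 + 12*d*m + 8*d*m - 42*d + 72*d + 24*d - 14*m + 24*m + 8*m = 6*d^3 + 60*d^2 + 54*d + m*(2*d^2 + 20*d + 18)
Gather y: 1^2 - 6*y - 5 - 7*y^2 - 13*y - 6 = -7*y^2 - 19*y - 10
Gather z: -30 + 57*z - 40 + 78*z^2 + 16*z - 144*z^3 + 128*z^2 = -144*z^3 + 206*z^2 + 73*z - 70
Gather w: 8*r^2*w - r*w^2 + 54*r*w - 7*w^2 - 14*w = w^2*(-r - 7) + w*(8*r^2 + 54*r - 14)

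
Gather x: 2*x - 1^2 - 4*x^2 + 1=-4*x^2 + 2*x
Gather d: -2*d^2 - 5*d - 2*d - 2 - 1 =-2*d^2 - 7*d - 3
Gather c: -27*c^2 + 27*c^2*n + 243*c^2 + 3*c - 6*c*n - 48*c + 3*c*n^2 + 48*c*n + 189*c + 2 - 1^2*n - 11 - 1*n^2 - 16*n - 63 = c^2*(27*n + 216) + c*(3*n^2 + 42*n + 144) - n^2 - 17*n - 72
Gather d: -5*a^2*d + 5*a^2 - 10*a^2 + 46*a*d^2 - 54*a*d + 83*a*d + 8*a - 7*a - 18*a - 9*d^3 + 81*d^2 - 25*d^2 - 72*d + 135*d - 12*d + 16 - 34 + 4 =-5*a^2 - 17*a - 9*d^3 + d^2*(46*a + 56) + d*(-5*a^2 + 29*a + 51) - 14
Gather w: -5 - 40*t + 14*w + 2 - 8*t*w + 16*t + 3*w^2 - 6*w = -24*t + 3*w^2 + w*(8 - 8*t) - 3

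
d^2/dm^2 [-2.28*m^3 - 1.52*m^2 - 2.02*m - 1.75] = -13.68*m - 3.04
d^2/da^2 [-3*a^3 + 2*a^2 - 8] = 4 - 18*a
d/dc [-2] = 0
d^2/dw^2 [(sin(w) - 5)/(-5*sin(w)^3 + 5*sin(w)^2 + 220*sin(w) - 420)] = (4*sin(w)^7 - 48*sin(w)^6 + 226*sin(w)^5 - 650*sin(w)^4 + 3454*sin(w)^3 - 7946*sin(w)^2 - 13128*sin(w) + 12808)/(5*(sin(w)^3 - sin(w)^2 - 44*sin(w) + 84)^3)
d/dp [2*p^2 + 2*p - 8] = 4*p + 2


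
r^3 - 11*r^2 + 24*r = r*(r - 8)*(r - 3)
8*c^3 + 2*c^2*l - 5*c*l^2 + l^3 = (-4*c + l)*(-2*c + l)*(c + l)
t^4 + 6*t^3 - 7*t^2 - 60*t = t*(t - 3)*(t + 4)*(t + 5)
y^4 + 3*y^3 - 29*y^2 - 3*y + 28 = (y - 4)*(y - 1)*(y + 1)*(y + 7)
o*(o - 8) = o^2 - 8*o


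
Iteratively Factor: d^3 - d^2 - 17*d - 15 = (d - 5)*(d^2 + 4*d + 3) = (d - 5)*(d + 1)*(d + 3)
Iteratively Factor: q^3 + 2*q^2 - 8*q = (q + 4)*(q^2 - 2*q) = (q - 2)*(q + 4)*(q)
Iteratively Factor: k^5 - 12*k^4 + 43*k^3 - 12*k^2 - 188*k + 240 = (k - 3)*(k^4 - 9*k^3 + 16*k^2 + 36*k - 80) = (k - 5)*(k - 3)*(k^3 - 4*k^2 - 4*k + 16) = (k - 5)*(k - 4)*(k - 3)*(k^2 - 4) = (k - 5)*(k - 4)*(k - 3)*(k + 2)*(k - 2)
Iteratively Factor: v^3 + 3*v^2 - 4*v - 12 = (v + 3)*(v^2 - 4) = (v - 2)*(v + 3)*(v + 2)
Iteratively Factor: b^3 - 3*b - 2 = (b - 2)*(b^2 + 2*b + 1) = (b - 2)*(b + 1)*(b + 1)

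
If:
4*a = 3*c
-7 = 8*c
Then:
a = -21/32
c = -7/8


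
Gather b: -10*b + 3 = 3 - 10*b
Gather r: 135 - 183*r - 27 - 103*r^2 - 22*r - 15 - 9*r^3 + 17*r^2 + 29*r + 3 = -9*r^3 - 86*r^2 - 176*r + 96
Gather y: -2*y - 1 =-2*y - 1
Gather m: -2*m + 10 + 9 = 19 - 2*m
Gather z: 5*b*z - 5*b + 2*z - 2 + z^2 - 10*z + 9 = -5*b + z^2 + z*(5*b - 8) + 7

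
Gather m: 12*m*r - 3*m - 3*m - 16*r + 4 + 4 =m*(12*r - 6) - 16*r + 8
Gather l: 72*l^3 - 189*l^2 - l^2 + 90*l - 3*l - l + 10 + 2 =72*l^3 - 190*l^2 + 86*l + 12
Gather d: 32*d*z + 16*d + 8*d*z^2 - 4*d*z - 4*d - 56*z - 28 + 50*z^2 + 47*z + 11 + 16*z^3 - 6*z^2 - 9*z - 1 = d*(8*z^2 + 28*z + 12) + 16*z^3 + 44*z^2 - 18*z - 18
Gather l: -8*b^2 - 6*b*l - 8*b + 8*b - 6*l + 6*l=-8*b^2 - 6*b*l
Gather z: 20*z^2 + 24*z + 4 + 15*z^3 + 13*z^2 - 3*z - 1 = 15*z^3 + 33*z^2 + 21*z + 3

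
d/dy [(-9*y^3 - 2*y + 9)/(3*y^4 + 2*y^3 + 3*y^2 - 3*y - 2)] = (27*y^6 - 9*y^4 - 46*y^3 + 6*y^2 - 54*y + 31)/(9*y^8 + 12*y^7 + 22*y^6 - 6*y^5 - 15*y^4 - 26*y^3 - 3*y^2 + 12*y + 4)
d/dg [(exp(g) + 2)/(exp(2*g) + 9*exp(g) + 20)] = (-(exp(g) + 2)*(2*exp(g) + 9) + exp(2*g) + 9*exp(g) + 20)*exp(g)/(exp(2*g) + 9*exp(g) + 20)^2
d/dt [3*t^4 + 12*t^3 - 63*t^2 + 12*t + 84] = 12*t^3 + 36*t^2 - 126*t + 12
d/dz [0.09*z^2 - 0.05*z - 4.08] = 0.18*z - 0.05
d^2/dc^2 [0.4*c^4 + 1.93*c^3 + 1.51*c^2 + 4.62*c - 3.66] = 4.8*c^2 + 11.58*c + 3.02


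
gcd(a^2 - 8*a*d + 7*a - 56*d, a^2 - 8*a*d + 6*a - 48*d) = a - 8*d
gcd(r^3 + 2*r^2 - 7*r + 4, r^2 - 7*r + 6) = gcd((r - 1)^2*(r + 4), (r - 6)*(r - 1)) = r - 1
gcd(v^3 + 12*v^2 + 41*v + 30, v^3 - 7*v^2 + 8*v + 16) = v + 1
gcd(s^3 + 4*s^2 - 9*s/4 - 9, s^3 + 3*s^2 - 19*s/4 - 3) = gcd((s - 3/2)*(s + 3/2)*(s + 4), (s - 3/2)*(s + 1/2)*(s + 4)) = s^2 + 5*s/2 - 6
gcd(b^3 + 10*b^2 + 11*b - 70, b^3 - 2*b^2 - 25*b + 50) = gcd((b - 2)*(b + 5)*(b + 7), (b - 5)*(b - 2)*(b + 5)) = b^2 + 3*b - 10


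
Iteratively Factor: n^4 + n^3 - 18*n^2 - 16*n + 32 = (n - 4)*(n^3 + 5*n^2 + 2*n - 8) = (n - 4)*(n + 2)*(n^2 + 3*n - 4) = (n - 4)*(n + 2)*(n + 4)*(n - 1)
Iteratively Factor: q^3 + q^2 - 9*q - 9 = (q + 3)*(q^2 - 2*q - 3) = (q - 3)*(q + 3)*(q + 1)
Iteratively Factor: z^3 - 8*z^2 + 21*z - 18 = (z - 2)*(z^2 - 6*z + 9) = (z - 3)*(z - 2)*(z - 3)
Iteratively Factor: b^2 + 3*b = (b + 3)*(b)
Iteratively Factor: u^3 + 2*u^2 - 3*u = (u)*(u^2 + 2*u - 3) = u*(u - 1)*(u + 3)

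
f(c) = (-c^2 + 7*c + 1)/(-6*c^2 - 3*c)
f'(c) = (7 - 2*c)/(-6*c^2 - 3*c) + (12*c + 3)*(-c^2 + 7*c + 1)/(-6*c^2 - 3*c)^2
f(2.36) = -0.30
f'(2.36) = 0.17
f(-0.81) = 3.54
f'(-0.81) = 10.05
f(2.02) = -0.36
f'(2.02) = 0.23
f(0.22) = -2.62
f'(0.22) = 8.66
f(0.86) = -0.89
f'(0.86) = 0.95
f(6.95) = -0.00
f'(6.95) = 0.02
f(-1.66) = 1.16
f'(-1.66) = 0.80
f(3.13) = -0.19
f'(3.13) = 0.10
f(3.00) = -0.21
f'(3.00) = 0.11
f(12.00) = 0.07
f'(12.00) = 0.01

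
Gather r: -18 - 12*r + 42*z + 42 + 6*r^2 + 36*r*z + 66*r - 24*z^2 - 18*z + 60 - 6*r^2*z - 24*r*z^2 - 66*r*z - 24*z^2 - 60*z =r^2*(6 - 6*z) + r*(-24*z^2 - 30*z + 54) - 48*z^2 - 36*z + 84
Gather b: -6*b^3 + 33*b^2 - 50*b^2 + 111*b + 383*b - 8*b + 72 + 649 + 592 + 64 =-6*b^3 - 17*b^2 + 486*b + 1377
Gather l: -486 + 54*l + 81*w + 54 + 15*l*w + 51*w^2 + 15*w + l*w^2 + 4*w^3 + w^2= l*(w^2 + 15*w + 54) + 4*w^3 + 52*w^2 + 96*w - 432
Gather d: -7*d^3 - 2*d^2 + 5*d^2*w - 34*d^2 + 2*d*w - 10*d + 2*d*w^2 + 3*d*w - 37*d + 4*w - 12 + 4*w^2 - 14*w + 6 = -7*d^3 + d^2*(5*w - 36) + d*(2*w^2 + 5*w - 47) + 4*w^2 - 10*w - 6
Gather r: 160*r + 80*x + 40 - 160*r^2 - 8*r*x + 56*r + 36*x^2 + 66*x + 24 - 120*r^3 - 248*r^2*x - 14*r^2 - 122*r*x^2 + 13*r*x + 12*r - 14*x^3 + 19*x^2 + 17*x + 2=-120*r^3 + r^2*(-248*x - 174) + r*(-122*x^2 + 5*x + 228) - 14*x^3 + 55*x^2 + 163*x + 66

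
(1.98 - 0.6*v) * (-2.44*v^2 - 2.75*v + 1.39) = 1.464*v^3 - 3.1812*v^2 - 6.279*v + 2.7522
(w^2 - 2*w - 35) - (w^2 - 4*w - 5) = 2*w - 30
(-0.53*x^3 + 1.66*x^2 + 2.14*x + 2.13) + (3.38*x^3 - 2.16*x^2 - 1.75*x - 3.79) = 2.85*x^3 - 0.5*x^2 + 0.39*x - 1.66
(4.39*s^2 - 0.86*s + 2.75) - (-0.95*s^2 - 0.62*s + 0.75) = 5.34*s^2 - 0.24*s + 2.0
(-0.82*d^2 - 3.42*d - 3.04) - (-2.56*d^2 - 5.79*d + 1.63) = 1.74*d^2 + 2.37*d - 4.67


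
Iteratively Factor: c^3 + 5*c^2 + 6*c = (c + 2)*(c^2 + 3*c) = (c + 2)*(c + 3)*(c)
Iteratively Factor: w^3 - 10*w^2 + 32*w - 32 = (w - 4)*(w^2 - 6*w + 8) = (w - 4)^2*(w - 2)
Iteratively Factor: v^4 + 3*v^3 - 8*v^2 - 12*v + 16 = (v + 2)*(v^3 + v^2 - 10*v + 8) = (v - 1)*(v + 2)*(v^2 + 2*v - 8) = (v - 1)*(v + 2)*(v + 4)*(v - 2)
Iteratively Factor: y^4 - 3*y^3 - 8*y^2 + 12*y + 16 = (y - 2)*(y^3 - y^2 - 10*y - 8) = (y - 4)*(y - 2)*(y^2 + 3*y + 2) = (y - 4)*(y - 2)*(y + 2)*(y + 1)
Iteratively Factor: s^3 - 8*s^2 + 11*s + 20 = (s - 4)*(s^2 - 4*s - 5) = (s - 5)*(s - 4)*(s + 1)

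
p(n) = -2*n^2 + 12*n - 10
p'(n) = 12 - 4*n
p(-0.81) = -21.03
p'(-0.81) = 15.24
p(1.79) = 5.07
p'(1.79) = 4.84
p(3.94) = 6.23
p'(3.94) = -3.76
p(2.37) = 7.21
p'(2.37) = 2.52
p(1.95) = 5.80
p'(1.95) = 4.20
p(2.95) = 8.00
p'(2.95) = 0.20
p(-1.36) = -30.02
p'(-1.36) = 17.44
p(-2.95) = -62.80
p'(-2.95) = 23.80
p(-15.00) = -640.00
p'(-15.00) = 72.00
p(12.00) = -154.00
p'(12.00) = -36.00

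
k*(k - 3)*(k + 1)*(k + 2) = k^4 - 7*k^2 - 6*k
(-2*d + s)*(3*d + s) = -6*d^2 + d*s + s^2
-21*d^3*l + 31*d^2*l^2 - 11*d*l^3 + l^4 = l*(-7*d + l)*(-3*d + l)*(-d + l)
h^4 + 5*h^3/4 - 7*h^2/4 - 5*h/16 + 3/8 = (h - 3/4)*(h - 1/2)*(h + 1/2)*(h + 2)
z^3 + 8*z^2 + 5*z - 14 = (z - 1)*(z + 2)*(z + 7)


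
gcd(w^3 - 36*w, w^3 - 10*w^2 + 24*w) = w^2 - 6*w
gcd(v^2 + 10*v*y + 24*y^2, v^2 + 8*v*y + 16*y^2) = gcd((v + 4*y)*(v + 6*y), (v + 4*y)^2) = v + 4*y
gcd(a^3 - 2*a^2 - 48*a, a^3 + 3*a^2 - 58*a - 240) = a^2 - 2*a - 48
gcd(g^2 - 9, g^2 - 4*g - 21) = g + 3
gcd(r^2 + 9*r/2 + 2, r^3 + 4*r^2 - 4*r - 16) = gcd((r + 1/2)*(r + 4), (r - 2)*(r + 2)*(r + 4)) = r + 4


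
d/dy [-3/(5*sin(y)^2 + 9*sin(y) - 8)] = 3*(10*sin(y) + 9)*cos(y)/(5*sin(y)^2 + 9*sin(y) - 8)^2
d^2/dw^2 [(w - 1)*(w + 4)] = 2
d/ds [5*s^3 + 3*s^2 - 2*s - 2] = 15*s^2 + 6*s - 2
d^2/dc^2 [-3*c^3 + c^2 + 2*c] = 2 - 18*c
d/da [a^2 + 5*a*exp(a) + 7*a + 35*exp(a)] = 5*a*exp(a) + 2*a + 40*exp(a) + 7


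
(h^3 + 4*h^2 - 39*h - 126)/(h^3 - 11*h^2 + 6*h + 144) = (h + 7)/(h - 8)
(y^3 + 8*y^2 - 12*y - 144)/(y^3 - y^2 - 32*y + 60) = (y^2 + 2*y - 24)/(y^2 - 7*y + 10)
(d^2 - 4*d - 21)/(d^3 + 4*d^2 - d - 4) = (d^2 - 4*d - 21)/(d^3 + 4*d^2 - d - 4)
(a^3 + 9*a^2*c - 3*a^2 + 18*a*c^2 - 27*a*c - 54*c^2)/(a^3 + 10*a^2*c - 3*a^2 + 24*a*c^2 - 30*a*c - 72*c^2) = (a + 3*c)/(a + 4*c)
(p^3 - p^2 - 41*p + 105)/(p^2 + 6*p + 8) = (p^3 - p^2 - 41*p + 105)/(p^2 + 6*p + 8)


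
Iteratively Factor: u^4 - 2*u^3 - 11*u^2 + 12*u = (u - 4)*(u^3 + 2*u^2 - 3*u) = u*(u - 4)*(u^2 + 2*u - 3) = u*(u - 4)*(u - 1)*(u + 3)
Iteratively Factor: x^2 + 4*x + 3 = (x + 1)*(x + 3)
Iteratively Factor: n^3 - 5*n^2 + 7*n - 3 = (n - 3)*(n^2 - 2*n + 1) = (n - 3)*(n - 1)*(n - 1)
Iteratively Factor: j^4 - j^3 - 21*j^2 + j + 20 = (j + 1)*(j^3 - 2*j^2 - 19*j + 20) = (j - 1)*(j + 1)*(j^2 - j - 20) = (j - 1)*(j + 1)*(j + 4)*(j - 5)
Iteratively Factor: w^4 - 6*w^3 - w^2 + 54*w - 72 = (w - 3)*(w^3 - 3*w^2 - 10*w + 24) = (w - 3)*(w - 2)*(w^2 - w - 12) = (w - 4)*(w - 3)*(w - 2)*(w + 3)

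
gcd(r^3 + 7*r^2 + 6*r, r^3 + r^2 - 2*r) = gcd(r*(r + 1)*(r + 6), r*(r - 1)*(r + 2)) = r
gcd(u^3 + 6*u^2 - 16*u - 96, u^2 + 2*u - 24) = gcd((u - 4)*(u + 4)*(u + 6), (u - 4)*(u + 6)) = u^2 + 2*u - 24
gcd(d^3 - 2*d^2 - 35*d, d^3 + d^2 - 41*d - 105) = d^2 - 2*d - 35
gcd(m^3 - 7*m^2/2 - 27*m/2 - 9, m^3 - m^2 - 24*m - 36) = m - 6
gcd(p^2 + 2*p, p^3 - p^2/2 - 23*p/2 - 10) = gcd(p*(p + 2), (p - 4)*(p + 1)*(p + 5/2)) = 1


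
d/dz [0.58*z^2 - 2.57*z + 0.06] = 1.16*z - 2.57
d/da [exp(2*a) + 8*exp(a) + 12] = 2*(exp(a) + 4)*exp(a)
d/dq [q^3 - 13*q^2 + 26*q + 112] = 3*q^2 - 26*q + 26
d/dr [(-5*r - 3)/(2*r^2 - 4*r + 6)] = (5*r^2 + 6*r - 21)/(2*(r^4 - 4*r^3 + 10*r^2 - 12*r + 9))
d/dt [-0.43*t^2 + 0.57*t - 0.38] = 0.57 - 0.86*t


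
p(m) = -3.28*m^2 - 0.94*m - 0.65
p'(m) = -6.56*m - 0.94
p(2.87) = -30.36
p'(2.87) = -19.77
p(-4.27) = -56.44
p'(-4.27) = 27.07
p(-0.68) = -1.53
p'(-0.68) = 3.52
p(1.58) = -10.32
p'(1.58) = -11.30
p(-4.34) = -58.35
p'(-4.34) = 27.53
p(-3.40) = -35.37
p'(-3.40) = 21.36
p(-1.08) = -3.46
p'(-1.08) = 6.14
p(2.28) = -19.84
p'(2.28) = -15.90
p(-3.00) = -27.35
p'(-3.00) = 18.74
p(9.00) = -274.79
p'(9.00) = -59.98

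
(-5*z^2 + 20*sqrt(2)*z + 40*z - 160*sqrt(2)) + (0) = -5*z^2 + 20*sqrt(2)*z + 40*z - 160*sqrt(2)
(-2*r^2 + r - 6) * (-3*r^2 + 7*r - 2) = 6*r^4 - 17*r^3 + 29*r^2 - 44*r + 12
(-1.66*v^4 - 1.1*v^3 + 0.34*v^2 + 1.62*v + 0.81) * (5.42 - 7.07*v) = 11.7362*v^5 - 1.2202*v^4 - 8.3658*v^3 - 9.6106*v^2 + 3.0537*v + 4.3902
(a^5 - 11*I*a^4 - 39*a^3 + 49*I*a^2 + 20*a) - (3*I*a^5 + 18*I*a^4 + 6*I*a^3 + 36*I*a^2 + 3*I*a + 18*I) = a^5 - 3*I*a^5 - 29*I*a^4 - 39*a^3 - 6*I*a^3 + 13*I*a^2 + 20*a - 3*I*a - 18*I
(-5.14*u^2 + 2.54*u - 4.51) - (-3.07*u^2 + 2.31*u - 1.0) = -2.07*u^2 + 0.23*u - 3.51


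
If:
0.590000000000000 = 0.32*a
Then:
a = 1.84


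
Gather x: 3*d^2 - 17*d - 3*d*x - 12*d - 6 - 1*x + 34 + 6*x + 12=3*d^2 - 29*d + x*(5 - 3*d) + 40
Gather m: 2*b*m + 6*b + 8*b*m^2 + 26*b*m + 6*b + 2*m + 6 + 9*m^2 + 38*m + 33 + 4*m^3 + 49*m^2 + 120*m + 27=12*b + 4*m^3 + m^2*(8*b + 58) + m*(28*b + 160) + 66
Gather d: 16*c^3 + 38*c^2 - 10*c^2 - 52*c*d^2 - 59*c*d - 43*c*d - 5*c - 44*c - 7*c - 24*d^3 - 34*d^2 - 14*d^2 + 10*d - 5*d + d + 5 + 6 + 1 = 16*c^3 + 28*c^2 - 56*c - 24*d^3 + d^2*(-52*c - 48) + d*(6 - 102*c) + 12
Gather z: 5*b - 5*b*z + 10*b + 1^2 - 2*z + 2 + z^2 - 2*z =15*b + z^2 + z*(-5*b - 4) + 3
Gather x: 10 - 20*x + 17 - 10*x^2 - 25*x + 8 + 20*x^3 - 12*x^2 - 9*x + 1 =20*x^3 - 22*x^2 - 54*x + 36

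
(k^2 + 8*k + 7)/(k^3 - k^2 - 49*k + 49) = (k + 1)/(k^2 - 8*k + 7)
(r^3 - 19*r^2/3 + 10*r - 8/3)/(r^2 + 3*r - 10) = (3*r^2 - 13*r + 4)/(3*(r + 5))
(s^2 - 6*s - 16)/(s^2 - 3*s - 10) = (s - 8)/(s - 5)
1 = 1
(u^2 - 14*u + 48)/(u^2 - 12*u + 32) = (u - 6)/(u - 4)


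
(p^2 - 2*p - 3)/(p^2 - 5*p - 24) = (-p^2 + 2*p + 3)/(-p^2 + 5*p + 24)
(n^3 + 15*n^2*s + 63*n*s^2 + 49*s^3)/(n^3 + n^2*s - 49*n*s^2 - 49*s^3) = (-n - 7*s)/(-n + 7*s)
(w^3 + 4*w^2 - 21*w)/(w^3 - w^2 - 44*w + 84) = w*(w - 3)/(w^2 - 8*w + 12)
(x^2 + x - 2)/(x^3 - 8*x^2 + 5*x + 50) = (x - 1)/(x^2 - 10*x + 25)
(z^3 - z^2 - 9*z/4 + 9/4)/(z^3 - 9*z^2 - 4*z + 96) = (z^3 - z^2 - 9*z/4 + 9/4)/(z^3 - 9*z^2 - 4*z + 96)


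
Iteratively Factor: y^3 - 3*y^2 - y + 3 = (y + 1)*(y^2 - 4*y + 3) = (y - 1)*(y + 1)*(y - 3)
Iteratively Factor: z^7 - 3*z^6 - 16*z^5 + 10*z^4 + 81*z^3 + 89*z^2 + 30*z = (z + 1)*(z^6 - 4*z^5 - 12*z^4 + 22*z^3 + 59*z^2 + 30*z) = (z + 1)^2*(z^5 - 5*z^4 - 7*z^3 + 29*z^2 + 30*z) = (z - 3)*(z + 1)^2*(z^4 - 2*z^3 - 13*z^2 - 10*z) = (z - 3)*(z + 1)^2*(z + 2)*(z^3 - 4*z^2 - 5*z) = (z - 3)*(z + 1)^3*(z + 2)*(z^2 - 5*z) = (z - 5)*(z - 3)*(z + 1)^3*(z + 2)*(z)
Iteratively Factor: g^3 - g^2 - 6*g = (g + 2)*(g^2 - 3*g) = (g - 3)*(g + 2)*(g)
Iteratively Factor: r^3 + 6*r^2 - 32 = (r - 2)*(r^2 + 8*r + 16) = (r - 2)*(r + 4)*(r + 4)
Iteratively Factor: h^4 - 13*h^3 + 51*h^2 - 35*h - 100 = (h + 1)*(h^3 - 14*h^2 + 65*h - 100) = (h - 4)*(h + 1)*(h^2 - 10*h + 25) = (h - 5)*(h - 4)*(h + 1)*(h - 5)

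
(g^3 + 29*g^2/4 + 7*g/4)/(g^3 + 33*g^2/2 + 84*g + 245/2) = g*(4*g + 1)/(2*(2*g^2 + 19*g + 35))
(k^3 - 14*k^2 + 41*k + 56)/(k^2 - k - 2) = (k^2 - 15*k + 56)/(k - 2)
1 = 1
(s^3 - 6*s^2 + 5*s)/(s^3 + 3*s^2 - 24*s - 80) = s*(s - 1)/(s^2 + 8*s + 16)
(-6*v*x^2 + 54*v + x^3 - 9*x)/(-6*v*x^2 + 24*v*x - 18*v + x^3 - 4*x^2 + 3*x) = (x + 3)/(x - 1)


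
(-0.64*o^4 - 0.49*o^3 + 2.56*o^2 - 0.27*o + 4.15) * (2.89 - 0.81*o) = 0.5184*o^5 - 1.4527*o^4 - 3.4897*o^3 + 7.6171*o^2 - 4.1418*o + 11.9935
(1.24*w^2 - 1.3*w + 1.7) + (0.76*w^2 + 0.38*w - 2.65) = 2.0*w^2 - 0.92*w - 0.95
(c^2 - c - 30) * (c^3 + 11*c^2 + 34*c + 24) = c^5 + 10*c^4 - 7*c^3 - 340*c^2 - 1044*c - 720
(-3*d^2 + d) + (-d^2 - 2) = -4*d^2 + d - 2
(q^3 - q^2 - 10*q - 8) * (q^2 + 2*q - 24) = q^5 + q^4 - 36*q^3 - 4*q^2 + 224*q + 192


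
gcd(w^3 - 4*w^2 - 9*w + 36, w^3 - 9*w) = w^2 - 9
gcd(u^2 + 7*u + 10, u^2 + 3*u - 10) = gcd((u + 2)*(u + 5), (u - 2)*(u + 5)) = u + 5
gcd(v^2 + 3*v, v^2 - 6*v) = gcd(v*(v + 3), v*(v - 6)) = v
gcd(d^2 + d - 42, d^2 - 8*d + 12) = d - 6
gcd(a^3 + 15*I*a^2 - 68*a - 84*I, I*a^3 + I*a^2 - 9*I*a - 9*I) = 1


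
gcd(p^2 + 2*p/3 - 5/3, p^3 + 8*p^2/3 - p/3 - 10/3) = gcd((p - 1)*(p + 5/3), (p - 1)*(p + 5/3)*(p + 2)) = p^2 + 2*p/3 - 5/3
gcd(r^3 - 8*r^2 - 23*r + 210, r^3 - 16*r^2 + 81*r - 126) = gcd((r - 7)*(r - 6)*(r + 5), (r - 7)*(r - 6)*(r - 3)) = r^2 - 13*r + 42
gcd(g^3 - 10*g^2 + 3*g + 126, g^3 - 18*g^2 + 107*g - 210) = g^2 - 13*g + 42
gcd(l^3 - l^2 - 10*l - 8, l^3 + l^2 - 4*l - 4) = l^2 + 3*l + 2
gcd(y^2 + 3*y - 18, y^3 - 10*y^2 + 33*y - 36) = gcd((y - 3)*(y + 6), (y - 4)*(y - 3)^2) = y - 3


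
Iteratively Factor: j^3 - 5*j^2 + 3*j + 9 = (j - 3)*(j^2 - 2*j - 3) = (j - 3)^2*(j + 1)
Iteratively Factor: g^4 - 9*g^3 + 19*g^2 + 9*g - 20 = (g - 5)*(g^3 - 4*g^2 - g + 4) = (g - 5)*(g - 4)*(g^2 - 1) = (g - 5)*(g - 4)*(g + 1)*(g - 1)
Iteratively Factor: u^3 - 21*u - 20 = (u + 4)*(u^2 - 4*u - 5) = (u + 1)*(u + 4)*(u - 5)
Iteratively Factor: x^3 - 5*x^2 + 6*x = (x - 3)*(x^2 - 2*x) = x*(x - 3)*(x - 2)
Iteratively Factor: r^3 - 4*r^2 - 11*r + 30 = (r + 3)*(r^2 - 7*r + 10) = (r - 5)*(r + 3)*(r - 2)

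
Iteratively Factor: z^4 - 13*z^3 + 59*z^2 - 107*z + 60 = (z - 4)*(z^3 - 9*z^2 + 23*z - 15) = (z - 5)*(z - 4)*(z^2 - 4*z + 3) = (z - 5)*(z - 4)*(z - 3)*(z - 1)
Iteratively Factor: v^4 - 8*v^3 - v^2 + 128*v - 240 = (v + 4)*(v^3 - 12*v^2 + 47*v - 60) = (v - 3)*(v + 4)*(v^2 - 9*v + 20) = (v - 4)*(v - 3)*(v + 4)*(v - 5)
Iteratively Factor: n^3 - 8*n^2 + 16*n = (n - 4)*(n^2 - 4*n) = n*(n - 4)*(n - 4)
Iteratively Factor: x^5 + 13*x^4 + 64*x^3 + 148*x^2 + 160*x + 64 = (x + 4)*(x^4 + 9*x^3 + 28*x^2 + 36*x + 16) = (x + 4)^2*(x^3 + 5*x^2 + 8*x + 4) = (x + 2)*(x + 4)^2*(x^2 + 3*x + 2) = (x + 1)*(x + 2)*(x + 4)^2*(x + 2)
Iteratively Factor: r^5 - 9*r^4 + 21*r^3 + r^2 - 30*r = (r - 2)*(r^4 - 7*r^3 + 7*r^2 + 15*r) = (r - 5)*(r - 2)*(r^3 - 2*r^2 - 3*r) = (r - 5)*(r - 2)*(r + 1)*(r^2 - 3*r) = (r - 5)*(r - 3)*(r - 2)*(r + 1)*(r)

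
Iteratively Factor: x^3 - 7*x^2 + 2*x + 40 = (x - 5)*(x^2 - 2*x - 8) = (x - 5)*(x + 2)*(x - 4)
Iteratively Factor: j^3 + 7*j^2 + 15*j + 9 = (j + 3)*(j^2 + 4*j + 3) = (j + 3)^2*(j + 1)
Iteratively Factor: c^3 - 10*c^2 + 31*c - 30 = (c - 3)*(c^2 - 7*c + 10) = (c - 3)*(c - 2)*(c - 5)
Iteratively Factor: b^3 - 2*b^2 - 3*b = (b - 3)*(b^2 + b) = b*(b - 3)*(b + 1)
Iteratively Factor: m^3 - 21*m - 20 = (m - 5)*(m^2 + 5*m + 4) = (m - 5)*(m + 4)*(m + 1)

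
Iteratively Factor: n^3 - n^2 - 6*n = (n)*(n^2 - n - 6) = n*(n + 2)*(n - 3)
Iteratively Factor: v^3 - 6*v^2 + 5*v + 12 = (v - 3)*(v^2 - 3*v - 4) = (v - 3)*(v + 1)*(v - 4)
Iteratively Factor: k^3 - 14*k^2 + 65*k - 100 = (k - 5)*(k^2 - 9*k + 20) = (k - 5)^2*(k - 4)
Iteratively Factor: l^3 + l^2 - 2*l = (l)*(l^2 + l - 2) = l*(l + 2)*(l - 1)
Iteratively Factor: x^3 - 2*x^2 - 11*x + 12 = (x + 3)*(x^2 - 5*x + 4) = (x - 4)*(x + 3)*(x - 1)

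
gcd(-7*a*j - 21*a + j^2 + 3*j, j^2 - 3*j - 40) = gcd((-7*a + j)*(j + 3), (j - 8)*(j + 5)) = 1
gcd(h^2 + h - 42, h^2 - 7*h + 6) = h - 6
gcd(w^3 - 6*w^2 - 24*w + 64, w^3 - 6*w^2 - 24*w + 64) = w^3 - 6*w^2 - 24*w + 64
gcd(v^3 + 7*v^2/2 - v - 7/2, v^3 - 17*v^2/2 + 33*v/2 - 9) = v - 1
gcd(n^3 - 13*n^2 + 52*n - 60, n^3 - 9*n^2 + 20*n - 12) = n^2 - 8*n + 12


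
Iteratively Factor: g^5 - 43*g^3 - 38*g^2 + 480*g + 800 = (g + 4)*(g^4 - 4*g^3 - 27*g^2 + 70*g + 200) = (g - 5)*(g + 4)*(g^3 + g^2 - 22*g - 40) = (g - 5)*(g + 4)^2*(g^2 - 3*g - 10) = (g - 5)^2*(g + 4)^2*(g + 2)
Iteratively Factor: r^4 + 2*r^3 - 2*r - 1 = (r + 1)*(r^3 + r^2 - r - 1) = (r + 1)^2*(r^2 - 1) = (r + 1)^3*(r - 1)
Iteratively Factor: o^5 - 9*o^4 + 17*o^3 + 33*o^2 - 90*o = (o + 2)*(o^4 - 11*o^3 + 39*o^2 - 45*o) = (o - 3)*(o + 2)*(o^3 - 8*o^2 + 15*o) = (o - 3)^2*(o + 2)*(o^2 - 5*o) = (o - 5)*(o - 3)^2*(o + 2)*(o)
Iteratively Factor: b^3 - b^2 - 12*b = (b - 4)*(b^2 + 3*b) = (b - 4)*(b + 3)*(b)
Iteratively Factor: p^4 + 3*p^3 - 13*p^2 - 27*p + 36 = (p - 3)*(p^3 + 6*p^2 + 5*p - 12) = (p - 3)*(p + 4)*(p^2 + 2*p - 3) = (p - 3)*(p + 3)*(p + 4)*(p - 1)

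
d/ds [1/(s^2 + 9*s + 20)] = (-2*s - 9)/(s^2 + 9*s + 20)^2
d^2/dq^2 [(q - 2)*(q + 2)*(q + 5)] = 6*q + 10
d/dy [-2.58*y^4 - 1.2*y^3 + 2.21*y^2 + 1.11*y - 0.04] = -10.32*y^3 - 3.6*y^2 + 4.42*y + 1.11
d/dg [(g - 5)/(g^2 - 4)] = (g^2 - 2*g*(g - 5) - 4)/(g^2 - 4)^2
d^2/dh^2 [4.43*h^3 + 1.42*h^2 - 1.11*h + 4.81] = 26.58*h + 2.84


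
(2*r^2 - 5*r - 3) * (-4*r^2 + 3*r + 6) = -8*r^4 + 26*r^3 + 9*r^2 - 39*r - 18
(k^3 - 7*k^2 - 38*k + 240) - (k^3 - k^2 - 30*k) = -6*k^2 - 8*k + 240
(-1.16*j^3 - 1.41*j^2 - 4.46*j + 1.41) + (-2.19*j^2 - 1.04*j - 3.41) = -1.16*j^3 - 3.6*j^2 - 5.5*j - 2.0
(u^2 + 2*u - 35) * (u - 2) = u^3 - 39*u + 70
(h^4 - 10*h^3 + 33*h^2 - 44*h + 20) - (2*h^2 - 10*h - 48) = h^4 - 10*h^3 + 31*h^2 - 34*h + 68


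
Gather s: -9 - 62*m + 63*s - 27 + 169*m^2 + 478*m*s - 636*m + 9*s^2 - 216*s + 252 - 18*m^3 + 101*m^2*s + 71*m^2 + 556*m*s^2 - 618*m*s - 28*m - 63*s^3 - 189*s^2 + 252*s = -18*m^3 + 240*m^2 - 726*m - 63*s^3 + s^2*(556*m - 180) + s*(101*m^2 - 140*m + 99) + 216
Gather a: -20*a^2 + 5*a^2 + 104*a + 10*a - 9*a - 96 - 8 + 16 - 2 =-15*a^2 + 105*a - 90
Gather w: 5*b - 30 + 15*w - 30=5*b + 15*w - 60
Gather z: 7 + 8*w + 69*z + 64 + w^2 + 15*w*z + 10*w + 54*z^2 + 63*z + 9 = w^2 + 18*w + 54*z^2 + z*(15*w + 132) + 80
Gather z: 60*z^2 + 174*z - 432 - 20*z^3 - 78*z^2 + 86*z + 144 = -20*z^3 - 18*z^2 + 260*z - 288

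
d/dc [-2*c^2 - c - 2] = -4*c - 1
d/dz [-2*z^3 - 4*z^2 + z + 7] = -6*z^2 - 8*z + 1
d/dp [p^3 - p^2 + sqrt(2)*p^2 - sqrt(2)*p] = 3*p^2 - 2*p + 2*sqrt(2)*p - sqrt(2)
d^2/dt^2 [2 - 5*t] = 0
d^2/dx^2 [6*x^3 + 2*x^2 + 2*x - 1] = 36*x + 4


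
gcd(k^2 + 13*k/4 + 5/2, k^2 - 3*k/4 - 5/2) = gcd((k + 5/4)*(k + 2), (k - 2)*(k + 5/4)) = k + 5/4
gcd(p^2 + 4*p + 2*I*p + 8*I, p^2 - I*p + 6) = p + 2*I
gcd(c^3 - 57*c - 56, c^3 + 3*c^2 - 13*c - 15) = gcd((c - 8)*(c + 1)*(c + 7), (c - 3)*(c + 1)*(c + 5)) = c + 1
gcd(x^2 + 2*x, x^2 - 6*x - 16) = x + 2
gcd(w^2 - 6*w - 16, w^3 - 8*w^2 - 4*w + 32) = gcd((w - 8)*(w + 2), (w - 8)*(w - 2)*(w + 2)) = w^2 - 6*w - 16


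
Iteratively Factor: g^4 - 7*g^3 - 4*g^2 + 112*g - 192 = (g - 4)*(g^3 - 3*g^2 - 16*g + 48) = (g - 4)*(g - 3)*(g^2 - 16) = (g - 4)*(g - 3)*(g + 4)*(g - 4)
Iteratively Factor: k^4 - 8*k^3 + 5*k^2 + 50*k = (k - 5)*(k^3 - 3*k^2 - 10*k) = (k - 5)*(k + 2)*(k^2 - 5*k) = k*(k - 5)*(k + 2)*(k - 5)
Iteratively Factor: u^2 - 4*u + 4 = (u - 2)*(u - 2)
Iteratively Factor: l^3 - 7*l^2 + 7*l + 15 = (l + 1)*(l^2 - 8*l + 15) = (l - 3)*(l + 1)*(l - 5)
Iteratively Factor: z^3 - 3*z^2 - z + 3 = (z - 1)*(z^2 - 2*z - 3) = (z - 1)*(z + 1)*(z - 3)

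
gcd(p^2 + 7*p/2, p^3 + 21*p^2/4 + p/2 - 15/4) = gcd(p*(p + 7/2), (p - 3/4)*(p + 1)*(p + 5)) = 1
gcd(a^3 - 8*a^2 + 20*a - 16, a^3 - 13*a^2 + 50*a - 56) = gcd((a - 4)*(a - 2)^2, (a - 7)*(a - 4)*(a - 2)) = a^2 - 6*a + 8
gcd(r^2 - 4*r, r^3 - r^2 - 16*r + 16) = r - 4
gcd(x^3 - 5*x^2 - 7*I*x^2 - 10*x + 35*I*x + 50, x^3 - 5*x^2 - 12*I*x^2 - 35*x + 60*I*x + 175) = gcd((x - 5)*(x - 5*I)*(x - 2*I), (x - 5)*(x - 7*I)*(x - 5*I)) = x^2 + x*(-5 - 5*I) + 25*I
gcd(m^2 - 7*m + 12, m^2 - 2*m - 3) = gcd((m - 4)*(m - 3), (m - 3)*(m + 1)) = m - 3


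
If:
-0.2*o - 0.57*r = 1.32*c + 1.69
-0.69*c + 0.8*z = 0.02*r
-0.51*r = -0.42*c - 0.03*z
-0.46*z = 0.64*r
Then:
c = 0.00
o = -8.45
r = 0.00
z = 0.00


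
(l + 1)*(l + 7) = l^2 + 8*l + 7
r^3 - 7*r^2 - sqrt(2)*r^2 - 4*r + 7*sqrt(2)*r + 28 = (r - 7)*(r - 2*sqrt(2))*(r + sqrt(2))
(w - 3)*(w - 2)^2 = w^3 - 7*w^2 + 16*w - 12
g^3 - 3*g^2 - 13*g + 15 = (g - 5)*(g - 1)*(g + 3)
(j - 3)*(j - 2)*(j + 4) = j^3 - j^2 - 14*j + 24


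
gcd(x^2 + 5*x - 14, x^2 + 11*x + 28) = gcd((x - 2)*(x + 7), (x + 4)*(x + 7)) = x + 7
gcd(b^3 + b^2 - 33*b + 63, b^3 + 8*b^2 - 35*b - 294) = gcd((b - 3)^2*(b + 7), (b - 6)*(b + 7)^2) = b + 7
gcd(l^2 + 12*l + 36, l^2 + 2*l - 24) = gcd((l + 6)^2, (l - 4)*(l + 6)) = l + 6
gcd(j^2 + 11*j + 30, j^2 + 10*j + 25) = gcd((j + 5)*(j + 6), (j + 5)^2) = j + 5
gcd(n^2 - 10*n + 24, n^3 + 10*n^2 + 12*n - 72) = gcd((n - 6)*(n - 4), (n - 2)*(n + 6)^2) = 1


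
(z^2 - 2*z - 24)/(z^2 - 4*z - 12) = (z + 4)/(z + 2)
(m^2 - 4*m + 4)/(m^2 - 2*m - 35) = (-m^2 + 4*m - 4)/(-m^2 + 2*m + 35)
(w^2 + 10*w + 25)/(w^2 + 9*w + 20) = (w + 5)/(w + 4)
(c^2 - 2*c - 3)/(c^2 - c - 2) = (c - 3)/(c - 2)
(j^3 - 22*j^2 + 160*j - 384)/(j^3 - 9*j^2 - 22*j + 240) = (j - 8)/(j + 5)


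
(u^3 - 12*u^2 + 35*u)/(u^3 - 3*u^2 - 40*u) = (-u^2 + 12*u - 35)/(-u^2 + 3*u + 40)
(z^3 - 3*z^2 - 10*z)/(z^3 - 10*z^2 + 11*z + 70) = z/(z - 7)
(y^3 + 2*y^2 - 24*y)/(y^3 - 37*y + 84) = y*(y + 6)/(y^2 + 4*y - 21)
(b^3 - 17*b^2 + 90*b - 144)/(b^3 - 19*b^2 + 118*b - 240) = (b - 3)/(b - 5)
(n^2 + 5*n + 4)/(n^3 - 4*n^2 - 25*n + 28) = (n + 1)/(n^2 - 8*n + 7)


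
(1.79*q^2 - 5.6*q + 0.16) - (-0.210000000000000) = 1.79*q^2 - 5.6*q + 0.37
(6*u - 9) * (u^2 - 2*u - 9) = 6*u^3 - 21*u^2 - 36*u + 81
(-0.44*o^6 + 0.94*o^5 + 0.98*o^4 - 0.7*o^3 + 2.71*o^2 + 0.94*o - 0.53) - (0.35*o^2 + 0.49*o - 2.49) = -0.44*o^6 + 0.94*o^5 + 0.98*o^4 - 0.7*o^3 + 2.36*o^2 + 0.45*o + 1.96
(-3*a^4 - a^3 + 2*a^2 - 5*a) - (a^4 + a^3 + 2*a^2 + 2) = -4*a^4 - 2*a^3 - 5*a - 2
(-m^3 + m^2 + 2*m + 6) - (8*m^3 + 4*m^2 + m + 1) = -9*m^3 - 3*m^2 + m + 5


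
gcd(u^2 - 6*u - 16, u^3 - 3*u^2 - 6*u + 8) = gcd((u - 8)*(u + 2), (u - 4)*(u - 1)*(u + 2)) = u + 2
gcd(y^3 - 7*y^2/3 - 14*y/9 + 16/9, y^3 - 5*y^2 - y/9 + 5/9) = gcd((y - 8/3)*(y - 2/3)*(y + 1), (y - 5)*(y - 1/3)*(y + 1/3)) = 1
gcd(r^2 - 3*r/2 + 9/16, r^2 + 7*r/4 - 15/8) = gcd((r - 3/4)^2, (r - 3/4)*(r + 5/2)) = r - 3/4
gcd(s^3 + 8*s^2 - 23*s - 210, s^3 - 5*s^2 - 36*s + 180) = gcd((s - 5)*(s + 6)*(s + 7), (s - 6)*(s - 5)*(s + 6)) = s^2 + s - 30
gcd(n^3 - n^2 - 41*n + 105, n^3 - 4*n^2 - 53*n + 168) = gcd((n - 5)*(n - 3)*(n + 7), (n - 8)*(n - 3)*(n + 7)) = n^2 + 4*n - 21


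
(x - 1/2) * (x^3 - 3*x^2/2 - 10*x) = x^4 - 2*x^3 - 37*x^2/4 + 5*x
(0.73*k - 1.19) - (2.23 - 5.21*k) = 5.94*k - 3.42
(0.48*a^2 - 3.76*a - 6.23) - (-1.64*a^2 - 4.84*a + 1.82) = 2.12*a^2 + 1.08*a - 8.05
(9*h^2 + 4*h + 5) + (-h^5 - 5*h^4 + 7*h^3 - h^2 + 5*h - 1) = -h^5 - 5*h^4 + 7*h^3 + 8*h^2 + 9*h + 4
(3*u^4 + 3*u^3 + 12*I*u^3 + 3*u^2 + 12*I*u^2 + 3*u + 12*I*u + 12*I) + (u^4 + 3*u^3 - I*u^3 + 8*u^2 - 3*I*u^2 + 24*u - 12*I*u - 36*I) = 4*u^4 + 6*u^3 + 11*I*u^3 + 11*u^2 + 9*I*u^2 + 27*u - 24*I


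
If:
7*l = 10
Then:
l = 10/7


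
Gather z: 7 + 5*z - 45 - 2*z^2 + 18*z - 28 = -2*z^2 + 23*z - 66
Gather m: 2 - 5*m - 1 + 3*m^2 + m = 3*m^2 - 4*m + 1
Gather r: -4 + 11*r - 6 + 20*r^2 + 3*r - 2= 20*r^2 + 14*r - 12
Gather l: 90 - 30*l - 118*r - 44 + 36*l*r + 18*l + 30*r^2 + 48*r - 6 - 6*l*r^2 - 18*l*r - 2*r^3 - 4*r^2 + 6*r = l*(-6*r^2 + 18*r - 12) - 2*r^3 + 26*r^2 - 64*r + 40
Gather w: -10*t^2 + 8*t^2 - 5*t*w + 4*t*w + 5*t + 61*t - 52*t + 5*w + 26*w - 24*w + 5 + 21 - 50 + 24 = -2*t^2 + 14*t + w*(7 - t)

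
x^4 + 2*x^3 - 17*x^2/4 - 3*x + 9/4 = (x - 3/2)*(x - 1/2)*(x + 1)*(x + 3)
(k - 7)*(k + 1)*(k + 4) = k^3 - 2*k^2 - 31*k - 28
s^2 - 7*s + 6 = (s - 6)*(s - 1)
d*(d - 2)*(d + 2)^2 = d^4 + 2*d^3 - 4*d^2 - 8*d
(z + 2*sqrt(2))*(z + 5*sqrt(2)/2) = z^2 + 9*sqrt(2)*z/2 + 10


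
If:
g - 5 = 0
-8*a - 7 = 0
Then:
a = -7/8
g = 5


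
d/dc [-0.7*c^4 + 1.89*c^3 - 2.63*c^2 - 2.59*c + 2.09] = -2.8*c^3 + 5.67*c^2 - 5.26*c - 2.59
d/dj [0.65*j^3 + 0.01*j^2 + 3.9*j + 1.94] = 1.95*j^2 + 0.02*j + 3.9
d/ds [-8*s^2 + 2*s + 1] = 2 - 16*s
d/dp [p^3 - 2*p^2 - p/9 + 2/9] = 3*p^2 - 4*p - 1/9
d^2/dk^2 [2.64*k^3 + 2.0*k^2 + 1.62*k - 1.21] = 15.84*k + 4.0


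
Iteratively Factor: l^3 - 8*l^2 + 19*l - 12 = (l - 1)*(l^2 - 7*l + 12) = (l - 3)*(l - 1)*(l - 4)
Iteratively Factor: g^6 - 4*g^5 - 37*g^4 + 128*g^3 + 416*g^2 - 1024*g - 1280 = (g + 1)*(g^5 - 5*g^4 - 32*g^3 + 160*g^2 + 256*g - 1280) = (g - 5)*(g + 1)*(g^4 - 32*g^2 + 256) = (g - 5)*(g - 4)*(g + 1)*(g^3 + 4*g^2 - 16*g - 64) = (g - 5)*(g - 4)^2*(g + 1)*(g^2 + 8*g + 16) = (g - 5)*(g - 4)^2*(g + 1)*(g + 4)*(g + 4)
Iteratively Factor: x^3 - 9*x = (x + 3)*(x^2 - 3*x) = x*(x + 3)*(x - 3)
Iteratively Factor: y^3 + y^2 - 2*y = (y - 1)*(y^2 + 2*y) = y*(y - 1)*(y + 2)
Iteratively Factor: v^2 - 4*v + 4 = (v - 2)*(v - 2)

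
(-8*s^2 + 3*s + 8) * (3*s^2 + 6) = -24*s^4 + 9*s^3 - 24*s^2 + 18*s + 48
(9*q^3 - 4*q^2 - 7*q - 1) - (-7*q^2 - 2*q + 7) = 9*q^3 + 3*q^2 - 5*q - 8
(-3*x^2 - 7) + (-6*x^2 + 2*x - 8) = -9*x^2 + 2*x - 15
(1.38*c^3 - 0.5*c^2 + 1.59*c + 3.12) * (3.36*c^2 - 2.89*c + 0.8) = 4.6368*c^5 - 5.6682*c^4 + 7.8914*c^3 + 5.4881*c^2 - 7.7448*c + 2.496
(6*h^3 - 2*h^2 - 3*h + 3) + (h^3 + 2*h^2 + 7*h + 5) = 7*h^3 + 4*h + 8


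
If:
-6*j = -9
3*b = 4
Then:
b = 4/3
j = 3/2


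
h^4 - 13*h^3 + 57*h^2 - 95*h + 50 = (h - 5)^2*(h - 2)*(h - 1)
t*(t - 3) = t^2 - 3*t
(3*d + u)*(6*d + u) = 18*d^2 + 9*d*u + u^2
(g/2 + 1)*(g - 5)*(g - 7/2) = g^3/2 - 13*g^2/4 + g/4 + 35/2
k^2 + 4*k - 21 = (k - 3)*(k + 7)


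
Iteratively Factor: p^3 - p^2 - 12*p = (p - 4)*(p^2 + 3*p) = p*(p - 4)*(p + 3)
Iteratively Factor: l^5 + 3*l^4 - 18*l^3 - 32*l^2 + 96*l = (l + 4)*(l^4 - l^3 - 14*l^2 + 24*l) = (l + 4)^2*(l^3 - 5*l^2 + 6*l) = l*(l + 4)^2*(l^2 - 5*l + 6) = l*(l - 3)*(l + 4)^2*(l - 2)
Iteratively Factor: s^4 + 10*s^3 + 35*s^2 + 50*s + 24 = (s + 4)*(s^3 + 6*s^2 + 11*s + 6) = (s + 2)*(s + 4)*(s^2 + 4*s + 3) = (s + 1)*(s + 2)*(s + 4)*(s + 3)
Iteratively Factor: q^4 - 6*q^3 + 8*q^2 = (q)*(q^3 - 6*q^2 + 8*q) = q*(q - 2)*(q^2 - 4*q) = q*(q - 4)*(q - 2)*(q)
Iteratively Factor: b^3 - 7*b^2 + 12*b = (b)*(b^2 - 7*b + 12) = b*(b - 3)*(b - 4)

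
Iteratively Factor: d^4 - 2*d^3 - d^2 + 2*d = (d)*(d^3 - 2*d^2 - d + 2) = d*(d - 1)*(d^2 - d - 2) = d*(d - 2)*(d - 1)*(d + 1)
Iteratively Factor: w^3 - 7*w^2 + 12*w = (w - 4)*(w^2 - 3*w) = (w - 4)*(w - 3)*(w)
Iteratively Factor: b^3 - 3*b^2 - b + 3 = (b + 1)*(b^2 - 4*b + 3) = (b - 1)*(b + 1)*(b - 3)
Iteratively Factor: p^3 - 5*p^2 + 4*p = (p)*(p^2 - 5*p + 4) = p*(p - 1)*(p - 4)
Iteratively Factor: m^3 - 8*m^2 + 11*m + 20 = (m - 5)*(m^2 - 3*m - 4) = (m - 5)*(m - 4)*(m + 1)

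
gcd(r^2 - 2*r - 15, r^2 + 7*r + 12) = r + 3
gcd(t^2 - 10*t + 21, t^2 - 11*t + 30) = 1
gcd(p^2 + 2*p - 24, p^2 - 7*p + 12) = p - 4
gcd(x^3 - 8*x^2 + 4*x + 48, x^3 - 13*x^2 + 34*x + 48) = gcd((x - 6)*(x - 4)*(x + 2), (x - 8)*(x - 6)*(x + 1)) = x - 6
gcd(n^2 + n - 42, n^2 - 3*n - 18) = n - 6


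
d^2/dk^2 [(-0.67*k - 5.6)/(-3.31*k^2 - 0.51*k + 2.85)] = ((0.67*k + 5.6)*(6.62*k + 0.51)*(13.24*k + 1.02) - (13.3062*k + 37.7554)*(3.31*k^2 + 0.51*k - 2.85))/(3.31*k^2 + 0.51*k - 2.85)^3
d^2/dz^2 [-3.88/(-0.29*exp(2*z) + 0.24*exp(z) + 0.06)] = ((0.9312 - 4.5008*exp(z))*(-0.29*exp(2*z) + 0.24*exp(z) + 0.06) - 3.88*(0.58*exp(z) - 0.24)*(1.16*exp(z) - 0.48)*exp(z))*exp(z)/(-0.29*exp(2*z) + 0.24*exp(z) + 0.06)^3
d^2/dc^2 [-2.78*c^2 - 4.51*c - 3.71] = -5.56000000000000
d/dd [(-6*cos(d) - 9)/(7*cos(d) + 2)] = -51*sin(d)/(7*cos(d) + 2)^2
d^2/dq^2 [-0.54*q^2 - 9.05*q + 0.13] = -1.08000000000000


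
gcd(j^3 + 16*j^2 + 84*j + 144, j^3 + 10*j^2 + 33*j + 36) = j + 4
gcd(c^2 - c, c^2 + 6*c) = c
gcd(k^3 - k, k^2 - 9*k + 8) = k - 1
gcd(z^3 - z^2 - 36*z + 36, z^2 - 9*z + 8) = z - 1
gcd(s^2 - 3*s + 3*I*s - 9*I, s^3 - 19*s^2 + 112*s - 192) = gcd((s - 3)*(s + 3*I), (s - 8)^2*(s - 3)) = s - 3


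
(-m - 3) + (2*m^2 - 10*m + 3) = 2*m^2 - 11*m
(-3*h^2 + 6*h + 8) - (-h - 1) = -3*h^2 + 7*h + 9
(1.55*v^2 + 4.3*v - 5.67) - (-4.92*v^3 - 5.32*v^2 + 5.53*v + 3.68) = 4.92*v^3 + 6.87*v^2 - 1.23*v - 9.35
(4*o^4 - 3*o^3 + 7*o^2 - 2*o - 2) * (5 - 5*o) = -20*o^5 + 35*o^4 - 50*o^3 + 45*o^2 - 10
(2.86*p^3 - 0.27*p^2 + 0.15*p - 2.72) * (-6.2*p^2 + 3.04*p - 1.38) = -17.732*p^5 + 10.3684*p^4 - 5.6976*p^3 + 17.6926*p^2 - 8.4758*p + 3.7536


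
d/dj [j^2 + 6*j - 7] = 2*j + 6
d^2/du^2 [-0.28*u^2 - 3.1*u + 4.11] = -0.560000000000000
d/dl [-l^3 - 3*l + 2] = -3*l^2 - 3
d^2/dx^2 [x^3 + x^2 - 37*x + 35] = 6*x + 2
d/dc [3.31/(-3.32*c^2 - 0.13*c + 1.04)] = (21.9784*c + 0.4303)/(3.32*c^2 + 0.13*c - 1.04)^2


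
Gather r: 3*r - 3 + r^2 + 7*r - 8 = r^2 + 10*r - 11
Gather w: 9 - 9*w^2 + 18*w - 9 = -9*w^2 + 18*w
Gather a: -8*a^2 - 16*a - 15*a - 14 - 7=-8*a^2 - 31*a - 21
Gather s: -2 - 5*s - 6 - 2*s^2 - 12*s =-2*s^2 - 17*s - 8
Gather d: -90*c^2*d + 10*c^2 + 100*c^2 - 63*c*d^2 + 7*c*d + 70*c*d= 110*c^2 - 63*c*d^2 + d*(-90*c^2 + 77*c)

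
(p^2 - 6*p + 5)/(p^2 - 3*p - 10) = (p - 1)/(p + 2)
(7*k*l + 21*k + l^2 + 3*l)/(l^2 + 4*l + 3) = (7*k + l)/(l + 1)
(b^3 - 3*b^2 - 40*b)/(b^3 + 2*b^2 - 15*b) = (b - 8)/(b - 3)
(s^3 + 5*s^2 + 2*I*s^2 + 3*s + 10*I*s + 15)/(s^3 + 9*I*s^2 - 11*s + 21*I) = (s + 5)/(s + 7*I)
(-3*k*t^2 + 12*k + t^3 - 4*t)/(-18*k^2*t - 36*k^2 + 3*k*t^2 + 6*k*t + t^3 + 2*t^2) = (t - 2)/(6*k + t)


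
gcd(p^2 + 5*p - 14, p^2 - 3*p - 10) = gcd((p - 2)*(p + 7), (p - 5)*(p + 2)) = 1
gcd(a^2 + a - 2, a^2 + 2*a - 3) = a - 1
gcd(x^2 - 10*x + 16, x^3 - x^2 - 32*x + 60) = x - 2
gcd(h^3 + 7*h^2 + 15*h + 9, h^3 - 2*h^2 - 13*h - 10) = h + 1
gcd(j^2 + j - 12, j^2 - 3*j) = j - 3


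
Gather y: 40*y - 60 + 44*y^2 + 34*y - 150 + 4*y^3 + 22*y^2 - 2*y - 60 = 4*y^3 + 66*y^2 + 72*y - 270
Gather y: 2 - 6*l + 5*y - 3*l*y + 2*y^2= -6*l + 2*y^2 + y*(5 - 3*l) + 2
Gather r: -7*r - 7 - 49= -7*r - 56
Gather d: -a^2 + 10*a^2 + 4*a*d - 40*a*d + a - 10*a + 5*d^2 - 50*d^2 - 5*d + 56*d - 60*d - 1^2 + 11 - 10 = 9*a^2 - 9*a - 45*d^2 + d*(-36*a - 9)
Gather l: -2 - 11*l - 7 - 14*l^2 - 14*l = -14*l^2 - 25*l - 9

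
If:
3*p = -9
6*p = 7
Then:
No Solution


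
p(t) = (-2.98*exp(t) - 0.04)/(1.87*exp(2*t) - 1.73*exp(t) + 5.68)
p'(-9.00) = 0.00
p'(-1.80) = -0.09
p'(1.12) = 0.34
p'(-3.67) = -0.01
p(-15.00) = -0.00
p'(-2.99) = -0.03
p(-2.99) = -0.03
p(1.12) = -0.51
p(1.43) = -0.40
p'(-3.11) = -0.02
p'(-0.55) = -0.31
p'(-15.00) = 0.00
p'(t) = (-2.98*exp(t) - 0.04)*(-3.74*exp(2*t) + 1.73*exp(t))/(1.87*exp(2*t) - 1.73*exp(t) + 5.68)^2 - 2.98*exp(t)/(1.87*exp(2*t) - 1.73*exp(t) + 5.68) = (5.5726*exp(2*t) + 0.1496*exp(t) - 16.9956)*exp(t)/(3.4969*exp(4*t) - 6.4702*exp(3*t) + 24.2361*exp(2*t) - 19.6528*exp(t) + 32.2624)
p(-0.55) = -0.33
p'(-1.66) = -0.11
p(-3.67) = -0.02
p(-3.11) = -0.03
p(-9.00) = -0.00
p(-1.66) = -0.11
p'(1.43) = 0.35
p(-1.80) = -0.10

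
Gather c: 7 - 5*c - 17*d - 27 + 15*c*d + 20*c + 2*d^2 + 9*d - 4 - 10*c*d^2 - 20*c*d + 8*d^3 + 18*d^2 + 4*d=c*(-10*d^2 - 5*d + 15) + 8*d^3 + 20*d^2 - 4*d - 24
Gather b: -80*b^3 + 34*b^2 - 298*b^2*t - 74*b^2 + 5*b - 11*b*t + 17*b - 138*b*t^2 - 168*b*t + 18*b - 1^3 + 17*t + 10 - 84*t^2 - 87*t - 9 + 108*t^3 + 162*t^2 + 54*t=-80*b^3 + b^2*(-298*t - 40) + b*(-138*t^2 - 179*t + 40) + 108*t^3 + 78*t^2 - 16*t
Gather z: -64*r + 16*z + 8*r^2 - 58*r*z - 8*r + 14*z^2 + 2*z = 8*r^2 - 72*r + 14*z^2 + z*(18 - 58*r)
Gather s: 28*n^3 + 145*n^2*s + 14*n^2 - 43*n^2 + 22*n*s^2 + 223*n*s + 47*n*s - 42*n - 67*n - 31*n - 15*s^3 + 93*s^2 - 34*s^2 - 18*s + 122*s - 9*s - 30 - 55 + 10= 28*n^3 - 29*n^2 - 140*n - 15*s^3 + s^2*(22*n + 59) + s*(145*n^2 + 270*n + 95) - 75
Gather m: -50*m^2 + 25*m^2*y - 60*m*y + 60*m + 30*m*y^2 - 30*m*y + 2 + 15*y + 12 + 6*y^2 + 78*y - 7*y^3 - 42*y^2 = m^2*(25*y - 50) + m*(30*y^2 - 90*y + 60) - 7*y^3 - 36*y^2 + 93*y + 14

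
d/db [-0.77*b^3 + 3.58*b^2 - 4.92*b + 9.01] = -2.31*b^2 + 7.16*b - 4.92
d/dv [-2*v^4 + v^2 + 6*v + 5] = -8*v^3 + 2*v + 6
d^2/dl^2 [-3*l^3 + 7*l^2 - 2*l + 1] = 14 - 18*l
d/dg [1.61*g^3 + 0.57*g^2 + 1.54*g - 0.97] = 4.83*g^2 + 1.14*g + 1.54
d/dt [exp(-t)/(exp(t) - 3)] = (3 - 2*exp(t))*exp(-t)/(exp(2*t) - 6*exp(t) + 9)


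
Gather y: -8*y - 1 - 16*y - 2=-24*y - 3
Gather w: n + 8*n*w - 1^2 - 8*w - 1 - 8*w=n + w*(8*n - 16) - 2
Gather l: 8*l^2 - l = 8*l^2 - l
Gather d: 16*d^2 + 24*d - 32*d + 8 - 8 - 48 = 16*d^2 - 8*d - 48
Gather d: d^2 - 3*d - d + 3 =d^2 - 4*d + 3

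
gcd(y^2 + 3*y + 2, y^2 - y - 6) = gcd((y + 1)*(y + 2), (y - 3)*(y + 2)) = y + 2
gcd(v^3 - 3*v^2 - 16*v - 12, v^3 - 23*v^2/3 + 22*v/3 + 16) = v^2 - 5*v - 6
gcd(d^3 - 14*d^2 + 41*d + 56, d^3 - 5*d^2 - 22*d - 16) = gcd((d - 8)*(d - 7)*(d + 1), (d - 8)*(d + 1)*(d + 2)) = d^2 - 7*d - 8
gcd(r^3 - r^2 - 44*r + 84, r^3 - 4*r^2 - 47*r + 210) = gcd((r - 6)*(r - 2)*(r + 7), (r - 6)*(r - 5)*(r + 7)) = r^2 + r - 42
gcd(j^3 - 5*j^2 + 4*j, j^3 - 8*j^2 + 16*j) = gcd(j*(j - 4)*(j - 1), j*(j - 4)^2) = j^2 - 4*j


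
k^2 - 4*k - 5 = (k - 5)*(k + 1)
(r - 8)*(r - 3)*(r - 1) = r^3 - 12*r^2 + 35*r - 24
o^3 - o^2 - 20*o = o*(o - 5)*(o + 4)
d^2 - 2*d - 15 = (d - 5)*(d + 3)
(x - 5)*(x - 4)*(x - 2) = x^3 - 11*x^2 + 38*x - 40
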